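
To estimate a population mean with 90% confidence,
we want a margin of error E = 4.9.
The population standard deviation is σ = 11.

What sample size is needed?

z_0.05 = 1.645
n = (z×σ/E)² = (1.645×11/4.9)²
n = 13.6372
Round up: n = 14

Answer: n = 14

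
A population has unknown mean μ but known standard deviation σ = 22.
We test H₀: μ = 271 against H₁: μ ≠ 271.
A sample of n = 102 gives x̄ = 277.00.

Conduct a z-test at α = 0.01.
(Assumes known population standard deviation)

Standard error: SE = σ/√n = 22/√102 = 2.1783
z-statistic: z = (x̄ - μ₀)/SE = (277.00 - 271)/2.1783 = 2.7544
Critical value: ±2.576
p-value = 0.0059
Decision: reject H₀

Answer: z = 2.7544, reject H₀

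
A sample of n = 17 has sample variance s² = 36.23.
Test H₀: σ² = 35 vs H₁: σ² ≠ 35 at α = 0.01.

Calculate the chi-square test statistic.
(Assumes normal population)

Answer: χ² = 16.5623, fail to reject H₀

Derivation:
df = n - 1 = 16
χ² = (n-1)s²/σ₀² = 16×36.23/35 = 16.5623
Critical values: χ²_{0.995,16} = 5.142, χ²_{0.005,16} = 34.267
Rejection region: χ² < 5.142 or χ² > 34.267
Decision: fail to reject H₀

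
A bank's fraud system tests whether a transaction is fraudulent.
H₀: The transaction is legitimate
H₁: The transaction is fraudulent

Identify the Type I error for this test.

Answer: Blocking a legitimate transaction as fraud

Derivation:
Type I error (α): Rejecting H₀ when H₀ is true
Type II error (β): Failing to reject H₀ when H₁ is true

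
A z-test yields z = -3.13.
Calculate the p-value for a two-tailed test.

For z = -3.13:
p = 2×P(Z > |-3.13|) = 2×(1 - Φ(3.13)) = 0.0017

Answer: p-value ≈ 0.0017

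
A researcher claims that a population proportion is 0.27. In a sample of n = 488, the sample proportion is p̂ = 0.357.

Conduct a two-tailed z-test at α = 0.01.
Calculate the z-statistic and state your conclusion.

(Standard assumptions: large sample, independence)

Answer: z = 4.3290, reject H₀

Derivation:
H₀: p = 0.27, H₁: p ≠ 0.27
Standard error: SE = √(p₀(1-p₀)/n) = √(0.27×0.73/488) = 0.020097
z-statistic: z = (p̂ - p₀)/SE = (0.357 - 0.27)/0.020097 = 4.3290
Critical value: z_0.005 = ±2.576
p-value < 0.0001
Decision: reject H₀ at α = 0.01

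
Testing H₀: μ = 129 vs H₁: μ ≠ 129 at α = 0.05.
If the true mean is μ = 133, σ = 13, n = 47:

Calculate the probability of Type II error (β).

Answer: β ≈ 0.4406

Derivation:
SE = σ/√n = 13/√47 = 1.8962
Critical values: μ₀ ± z_0.025×SE = 129 ± 1.960×1.8962
Acceptance region: (125.2834, 132.7166)
Under H₁ (μ = 133): z_high = (132.7166 - 133)/1.8962 = -0.1495, z_low = (125.2834 - 133)/1.8962 = -4.0695
β = P(not reject | H₁) = Φ(-0.1495) - Φ(-4.0695) ≈ 0.4406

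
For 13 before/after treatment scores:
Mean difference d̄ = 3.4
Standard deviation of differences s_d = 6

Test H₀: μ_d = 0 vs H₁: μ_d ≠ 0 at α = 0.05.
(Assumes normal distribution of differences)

Answer: t = 2.0431, fail to reject H₀

Derivation:
df = n - 1 = 12
SE = s_d/√n = 6/√13 = 1.6641
t = d̄/SE = 3.4/1.6641 = 2.0431
Critical value: t_{0.025,12} = ±2.179
p-value ≈ 0.0636
Decision: fail to reject H₀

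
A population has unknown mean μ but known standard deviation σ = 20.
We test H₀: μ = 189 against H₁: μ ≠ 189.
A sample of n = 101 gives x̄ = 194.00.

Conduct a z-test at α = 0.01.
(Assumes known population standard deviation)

Answer: z = 2.5124, fail to reject H₀

Derivation:
Standard error: SE = σ/√n = 20/√101 = 1.9901
z-statistic: z = (x̄ - μ₀)/SE = (194.00 - 189)/1.9901 = 2.5124
Critical value: ±2.576
p-value = 0.0120
Decision: fail to reject H₀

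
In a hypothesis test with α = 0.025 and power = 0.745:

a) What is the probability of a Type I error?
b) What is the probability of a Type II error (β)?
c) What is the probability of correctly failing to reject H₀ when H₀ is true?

a) Type I error probability = α = 0.025
b) Power = P(reject H₀ | H₁ true) = 1 - β = 0.745, so Type II error probability = β = 1 - Power = 0.255
c) P(fail to reject H₀ | H₀ true) = 1 - α = 0.975

Answer: a) 0.025, b) 0.255, c) 0.975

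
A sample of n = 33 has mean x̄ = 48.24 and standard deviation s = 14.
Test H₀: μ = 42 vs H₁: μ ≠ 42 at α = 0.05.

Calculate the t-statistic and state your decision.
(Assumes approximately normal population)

df = n - 1 = 32
SE = s/√n = 14/√33 = 2.4371
t = (x̄ - μ₀)/SE = (48.24 - 42)/2.4371 = 2.5604
Critical value: t_{0.025,32} = ±2.037
p-value ≈ 0.0154
Decision: reject H₀

Answer: t = 2.5604, reject H₀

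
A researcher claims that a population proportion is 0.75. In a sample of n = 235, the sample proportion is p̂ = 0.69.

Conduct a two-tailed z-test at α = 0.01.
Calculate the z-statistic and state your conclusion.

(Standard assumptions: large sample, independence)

Answer: z = -2.1241, fail to reject H₀

Derivation:
H₀: p = 0.75, H₁: p ≠ 0.75
Standard error: SE = √(p₀(1-p₀)/n) = √(0.75×0.25/235) = 0.028247
z-statistic: z = (p̂ - p₀)/SE = (0.69 - 0.75)/0.028247 = -2.1241
Critical value: z_0.005 = ±2.576
p-value = 0.0337
Decision: fail to reject H₀ at α = 0.01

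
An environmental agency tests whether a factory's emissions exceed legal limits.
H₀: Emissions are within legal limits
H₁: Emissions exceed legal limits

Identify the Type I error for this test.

Answer: Citing a compliant factory for excess emissions

Derivation:
Type I error: rejecting H₀ when it is actually true (false positive).
Type II error: failing to reject H₀ when H₁ is actually true (false negative).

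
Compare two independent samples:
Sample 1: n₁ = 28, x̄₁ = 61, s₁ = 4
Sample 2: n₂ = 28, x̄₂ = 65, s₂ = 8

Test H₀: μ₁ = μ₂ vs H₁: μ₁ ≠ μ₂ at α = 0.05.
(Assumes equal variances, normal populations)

Pooled variance: s²_p = [27×4² + 27×8²]/(54) = 40.0000
s_p = 6.3246
SE = s_p×√(1/n₁ + 1/n₂) = 6.3246×√(1/28 + 1/28) = 1.6903
t = (x̄₁ - x̄₂)/SE = (61 - 65)/1.6903 = -2.3664
df = 54, t-critical = ±2.005
Decision: reject H₀

Answer: t = -2.3664, reject H₀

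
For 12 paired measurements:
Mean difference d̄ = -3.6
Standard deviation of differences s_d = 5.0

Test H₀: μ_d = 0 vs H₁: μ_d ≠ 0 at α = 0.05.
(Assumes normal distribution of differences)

Answer: t = -2.4941, reject H₀

Derivation:
df = n - 1 = 11
SE = s_d/√n = 5.0/√12 = 1.4434
t = d̄/SE = -3.6/1.4434 = -2.4941
Critical value: t_{0.025,11} = ±2.201
p-value ≈ 0.0298
Decision: reject H₀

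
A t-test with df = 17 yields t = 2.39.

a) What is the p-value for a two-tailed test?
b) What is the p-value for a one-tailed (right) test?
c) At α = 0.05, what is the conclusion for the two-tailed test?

Using t-distribution with df = 17:
a) Two-tailed: p = 2×P(T > 2.39) = 0.0287
b) One-tailed: p = P(T > 2.39) = 0.0144
c) 0.0287 < 0.05, reject H₀

Answer: a) 0.0287, b) 0.0144, c) reject H₀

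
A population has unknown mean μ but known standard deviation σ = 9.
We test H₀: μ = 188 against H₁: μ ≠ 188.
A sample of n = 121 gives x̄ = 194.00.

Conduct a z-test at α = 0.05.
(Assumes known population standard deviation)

Standard error: SE = σ/√n = 9/√121 = 0.8182
z-statistic: z = (x̄ - μ₀)/SE = (194.00 - 188)/0.8182 = 7.3332
Critical value: ±1.960
p-value < 0.0001
Decision: reject H₀

Answer: z = 7.3332, reject H₀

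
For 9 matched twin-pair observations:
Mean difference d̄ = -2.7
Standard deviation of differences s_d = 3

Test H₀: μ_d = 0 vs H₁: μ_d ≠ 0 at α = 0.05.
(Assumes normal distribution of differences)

Answer: t = -2.7000, reject H₀

Derivation:
df = n - 1 = 8
SE = s_d/√n = 3/√9 = 1.0000
t = d̄/SE = -2.7/1.0000 = -2.7000
Critical value: t_{0.025,8} = ±2.306
p-value ≈ 0.0271
Decision: reject H₀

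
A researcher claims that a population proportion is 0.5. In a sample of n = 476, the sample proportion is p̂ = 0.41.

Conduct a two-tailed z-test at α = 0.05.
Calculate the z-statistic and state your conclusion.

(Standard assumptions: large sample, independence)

H₀: p = 0.5, H₁: p ≠ 0.5
Standard error: SE = √(p₀(1-p₀)/n) = √(0.5×0.5/476) = 0.022917
z-statistic: z = (p̂ - p₀)/SE = (0.41 - 0.5)/0.022917 = -3.9272
Critical value: z_0.025 = ±1.960
p-value = 0.0001
Decision: reject H₀ at α = 0.05

Answer: z = -3.9272, reject H₀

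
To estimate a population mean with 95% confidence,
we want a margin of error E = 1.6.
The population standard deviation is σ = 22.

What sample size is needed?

z_0.025 = 1.960
n = (z×σ/E)² = (1.960×22/1.6)²
n = 726.3025
Round up: n = 727

Answer: n = 727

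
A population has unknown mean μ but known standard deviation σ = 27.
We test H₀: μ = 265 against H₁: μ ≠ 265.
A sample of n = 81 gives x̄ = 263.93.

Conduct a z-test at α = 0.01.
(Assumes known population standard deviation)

Answer: z = -0.3567, fail to reject H₀

Derivation:
Standard error: SE = σ/√n = 27/√81 = 3.0000
z-statistic: z = (x̄ - μ₀)/SE = (263.93 - 265)/3.0000 = -0.3567
Critical value: ±2.576
p-value = 0.7213
Decision: fail to reject H₀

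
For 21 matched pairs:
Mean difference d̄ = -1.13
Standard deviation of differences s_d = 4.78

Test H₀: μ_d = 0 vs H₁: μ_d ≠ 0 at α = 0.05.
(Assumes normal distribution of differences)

df = n - 1 = 20
SE = s_d/√n = 4.78/√21 = 1.0431
t = d̄/SE = -1.13/1.0431 = -1.0833
Critical value: t_{0.025,20} = ±2.086
p-value ≈ 0.2916
Decision: fail to reject H₀

Answer: t = -1.0833, fail to reject H₀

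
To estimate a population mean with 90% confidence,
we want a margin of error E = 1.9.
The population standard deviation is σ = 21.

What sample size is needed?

z_0.05 = 1.645
n = (z×σ/E)² = (1.645×21/1.9)²
n = 330.5698
Round up: n = 331

Answer: n = 331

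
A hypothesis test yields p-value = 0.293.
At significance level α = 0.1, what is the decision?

Answer: fail to reject H₀

Derivation:
Compare p-value to α:
0.293 ≥ 0.1
Decision: fail to reject H₀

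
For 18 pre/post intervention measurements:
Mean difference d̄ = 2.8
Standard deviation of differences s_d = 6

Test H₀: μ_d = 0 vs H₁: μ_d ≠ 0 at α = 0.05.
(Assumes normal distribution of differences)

df = n - 1 = 17
SE = s_d/√n = 6/√18 = 1.4142
t = d̄/SE = 2.8/1.4142 = 1.9799
Critical value: t_{0.025,17} = ±2.110
p-value ≈ 0.0641
Decision: fail to reject H₀

Answer: t = 1.9799, fail to reject H₀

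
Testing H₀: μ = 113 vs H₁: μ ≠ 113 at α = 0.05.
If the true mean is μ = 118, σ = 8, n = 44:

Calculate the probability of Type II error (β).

SE = σ/√n = 8/√44 = 1.2060
Critical values: μ₀ ± z_0.025×SE = 113 ± 1.960×1.2060
Acceptance region: (110.6362, 115.3638)
Under H₁ (μ = 118): z_high = (115.3638 - 118)/1.2060 = -2.1859, z_low = (110.6362 - 118)/1.2060 = -6.1060
β = P(not reject | H₁) = Φ(-2.1859) - Φ(-6.1060) ≈ 0.0144

Answer: β ≈ 0.0144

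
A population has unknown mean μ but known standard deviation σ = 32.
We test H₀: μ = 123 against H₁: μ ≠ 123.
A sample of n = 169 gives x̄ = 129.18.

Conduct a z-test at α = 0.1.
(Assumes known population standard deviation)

Standard error: SE = σ/√n = 32/√169 = 2.4615
z-statistic: z = (x̄ - μ₀)/SE = (129.18 - 123)/2.4615 = 2.5107
Critical value: ±1.645
p-value = 0.0120
Decision: reject H₀

Answer: z = 2.5107, reject H₀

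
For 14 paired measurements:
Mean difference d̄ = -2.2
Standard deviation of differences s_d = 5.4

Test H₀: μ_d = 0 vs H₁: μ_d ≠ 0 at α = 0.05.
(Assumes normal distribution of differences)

Answer: t = -1.5244, fail to reject H₀

Derivation:
df = n - 1 = 13
SE = s_d/√n = 5.4/√14 = 1.4432
t = d̄/SE = -2.2/1.4432 = -1.5244
Critical value: t_{0.025,13} = ±2.160
p-value ≈ 0.1514
Decision: fail to reject H₀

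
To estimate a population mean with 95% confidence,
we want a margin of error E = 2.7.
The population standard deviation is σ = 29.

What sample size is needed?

Answer: n = 444

Derivation:
z_0.025 = 1.960
n = (z×σ/E)² = (1.960×29/2.7)²
n = 443.1805
Round up: n = 444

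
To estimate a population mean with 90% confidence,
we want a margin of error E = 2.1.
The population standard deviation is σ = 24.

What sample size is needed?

Answer: n = 354

Derivation:
z_0.05 = 1.645
n = (z×σ/E)² = (1.645×24/2.1)²
n = 353.4400
Round up: n = 354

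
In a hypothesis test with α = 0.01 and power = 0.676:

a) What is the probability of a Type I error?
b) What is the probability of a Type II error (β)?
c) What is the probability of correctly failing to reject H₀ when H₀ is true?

Answer: a) 0.01, b) 0.324, c) 0.99

Derivation:
a) Type I error probability = α = 0.01
b) Power = P(reject H₀ | H₁ true) = 1 - β = 0.676, so Type II error probability = β = 1 - Power = 0.324
c) P(fail to reject H₀ | H₀ true) = 1 - α = 0.99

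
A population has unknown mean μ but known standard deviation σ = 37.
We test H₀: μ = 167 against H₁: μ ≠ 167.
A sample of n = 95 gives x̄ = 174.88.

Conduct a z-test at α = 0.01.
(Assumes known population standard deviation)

Answer: z = 2.0758, fail to reject H₀

Derivation:
Standard error: SE = σ/√n = 37/√95 = 3.7961
z-statistic: z = (x̄ - μ₀)/SE = (174.88 - 167)/3.7961 = 2.0758
Critical value: ±2.576
p-value = 0.0379
Decision: fail to reject H₀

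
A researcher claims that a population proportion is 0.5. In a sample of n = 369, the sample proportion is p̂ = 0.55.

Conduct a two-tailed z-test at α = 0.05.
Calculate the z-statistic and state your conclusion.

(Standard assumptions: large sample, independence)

H₀: p = 0.5, H₁: p ≠ 0.5
Standard error: SE = √(p₀(1-p₀)/n) = √(0.5×0.5/369) = 0.026029
z-statistic: z = (p̂ - p₀)/SE = (0.55 - 0.5)/0.026029 = 1.9209
Critical value: z_0.025 = ±1.960
p-value = 0.0547
Decision: fail to reject H₀ at α = 0.05

Answer: z = 1.9209, fail to reject H₀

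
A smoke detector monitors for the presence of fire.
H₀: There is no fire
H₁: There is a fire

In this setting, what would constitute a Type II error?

Type I error (α): Rejecting H₀ when H₀ is true
Type II error (β): Failing to reject H₀ when H₁ is true

Answer: The alarm fails to sound when there actually is a fire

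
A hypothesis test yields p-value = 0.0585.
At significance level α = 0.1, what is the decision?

Answer: reject H₀

Derivation:
Compare p-value to α:
0.0585 < 0.1
Decision: reject H₀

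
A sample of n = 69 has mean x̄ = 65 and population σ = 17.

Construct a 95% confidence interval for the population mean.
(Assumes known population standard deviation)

Answer: (60.9887, 69.0113)

Derivation:
Confidence level: 95%, α = 0.05
z_0.025 = 1.960
SE = σ/√n = 17/√69 = 2.0466
Margin of error = 1.960 × 2.0466 = 4.0113
CI: x̄ ± margin = 65 ± 4.0113
CI: (60.9887, 69.0113)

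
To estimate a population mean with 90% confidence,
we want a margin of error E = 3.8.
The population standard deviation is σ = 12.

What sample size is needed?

z_0.05 = 1.645
n = (z×σ/E)² = (1.645×12/3.8)²
n = 26.9853
Round up: n = 27

Answer: n = 27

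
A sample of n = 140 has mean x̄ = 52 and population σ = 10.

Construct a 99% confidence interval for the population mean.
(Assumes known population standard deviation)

Answer: (49.8228, 54.1772)

Derivation:
Confidence level: 99%, α = 0.01
z_0.005 = 2.576
SE = σ/√n = 10/√140 = 0.8452
Margin of error = 2.576 × 0.8452 = 2.1772
CI: x̄ ± margin = 52 ± 2.1772
CI: (49.8228, 54.1772)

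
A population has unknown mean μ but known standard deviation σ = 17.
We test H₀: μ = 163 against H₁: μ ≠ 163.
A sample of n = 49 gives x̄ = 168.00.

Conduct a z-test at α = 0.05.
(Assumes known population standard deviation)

Answer: z = 2.0588, reject H₀

Derivation:
Standard error: SE = σ/√n = 17/√49 = 2.4286
z-statistic: z = (x̄ - μ₀)/SE = (168.00 - 163)/2.4286 = 2.0588
Critical value: ±1.960
p-value = 0.0395
Decision: reject H₀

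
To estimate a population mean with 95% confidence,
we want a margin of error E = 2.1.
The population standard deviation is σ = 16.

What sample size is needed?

z_0.025 = 1.960
n = (z×σ/E)² = (1.960×16/2.1)²
n = 223.0044
Round up: n = 224

Answer: n = 224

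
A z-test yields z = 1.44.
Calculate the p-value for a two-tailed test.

Answer: p-value ≈ 0.1499

Derivation:
For z = 1.44:
p = 2×P(Z > |1.44|) = 2×(1 - Φ(1.44)) = 0.1499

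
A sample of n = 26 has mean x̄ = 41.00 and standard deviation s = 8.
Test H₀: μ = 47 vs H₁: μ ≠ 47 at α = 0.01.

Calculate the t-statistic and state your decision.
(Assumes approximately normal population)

Answer: t = -3.8243, reject H₀

Derivation:
df = n - 1 = 25
SE = s/√n = 8/√26 = 1.5689
t = (x̄ - μ₀)/SE = (41.00 - 47)/1.5689 = -3.8243
Critical value: t_{0.005,25} = ±2.787
p-value ≈ 0.0008
Decision: reject H₀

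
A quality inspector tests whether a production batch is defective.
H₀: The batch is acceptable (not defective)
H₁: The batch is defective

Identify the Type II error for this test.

Answer: Shipping a defective batch to customers

Derivation:
A Type I error (probability α) occurs when we reject a true H₀.
A Type II error (probability β) occurs when we fail to reject a false H₀.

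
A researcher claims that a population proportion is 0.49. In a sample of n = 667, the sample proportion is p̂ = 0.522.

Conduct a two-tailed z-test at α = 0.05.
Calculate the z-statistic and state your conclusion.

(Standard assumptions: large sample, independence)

Answer: z = 1.6532, fail to reject H₀

Derivation:
H₀: p = 0.49, H₁: p ≠ 0.49
Standard error: SE = √(p₀(1-p₀)/n) = √(0.49×0.51/667) = 0.019356
z-statistic: z = (p̂ - p₀)/SE = (0.522 - 0.49)/0.019356 = 1.6532
Critical value: z_0.025 = ±1.960
p-value = 0.0983
Decision: fail to reject H₀ at α = 0.05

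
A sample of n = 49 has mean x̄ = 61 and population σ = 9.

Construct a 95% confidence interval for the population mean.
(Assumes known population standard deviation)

Answer: (58.4800, 63.5200)

Derivation:
Confidence level: 95%, α = 0.05
z_0.025 = 1.960
SE = σ/√n = 9/√49 = 1.2857
Margin of error = 1.960 × 1.2857 = 2.5200
CI: x̄ ± margin = 61 ± 2.5200
CI: (58.4800, 63.5200)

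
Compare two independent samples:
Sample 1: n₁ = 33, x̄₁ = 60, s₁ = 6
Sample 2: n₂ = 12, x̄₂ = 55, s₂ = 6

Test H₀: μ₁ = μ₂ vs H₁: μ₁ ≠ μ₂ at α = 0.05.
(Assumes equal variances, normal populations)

Answer: t = 2.4721, reject H₀

Derivation:
Pooled variance: s²_p = [32×6² + 11×6²]/(43) = 36.0000
s_p = 6.0000
SE = s_p×√(1/n₁ + 1/n₂) = 6.0000×√(1/33 + 1/12) = 2.0226
t = (x̄₁ - x̄₂)/SE = (60 - 55)/2.0226 = 2.4721
df = 43, t-critical = ±2.017
Decision: reject H₀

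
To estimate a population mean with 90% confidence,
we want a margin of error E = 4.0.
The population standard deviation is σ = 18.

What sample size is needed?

z_0.05 = 1.645
n = (z×σ/E)² = (1.645×18/4.0)²
n = 54.7970
Round up: n = 55

Answer: n = 55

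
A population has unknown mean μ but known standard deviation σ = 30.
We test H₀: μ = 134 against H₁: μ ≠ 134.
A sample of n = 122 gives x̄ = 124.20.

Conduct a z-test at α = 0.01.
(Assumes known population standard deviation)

Standard error: SE = σ/√n = 30/√122 = 2.7161
z-statistic: z = (x̄ - μ₀)/SE = (124.20 - 134)/2.7161 = -3.6081
Critical value: ±2.576
p-value = 0.0003
Decision: reject H₀

Answer: z = -3.6081, reject H₀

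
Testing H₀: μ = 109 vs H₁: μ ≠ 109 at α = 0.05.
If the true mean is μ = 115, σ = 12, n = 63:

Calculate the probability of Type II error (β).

Answer: β ≈ 0.0223

Derivation:
SE = σ/√n = 12/√63 = 1.5119
Critical values: μ₀ ± z_0.025×SE = 109 ± 1.960×1.5119
Acceptance region: (106.0367, 111.9633)
Under H₁ (μ = 115): z_high = (111.9633 - 115)/1.5119 = -2.0085, z_low = (106.0367 - 115)/1.5119 = -5.9285
β = P(not reject | H₁) = Φ(-2.0085) - Φ(-5.9285) ≈ 0.0223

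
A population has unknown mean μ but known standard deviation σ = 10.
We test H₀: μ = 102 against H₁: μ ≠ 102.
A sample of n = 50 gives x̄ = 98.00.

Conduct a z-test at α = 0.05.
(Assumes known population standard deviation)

Standard error: SE = σ/√n = 10/√50 = 1.4142
z-statistic: z = (x̄ - μ₀)/SE = (98.00 - 102)/1.4142 = -2.8285
Critical value: ±1.960
p-value = 0.0047
Decision: reject H₀

Answer: z = -2.8285, reject H₀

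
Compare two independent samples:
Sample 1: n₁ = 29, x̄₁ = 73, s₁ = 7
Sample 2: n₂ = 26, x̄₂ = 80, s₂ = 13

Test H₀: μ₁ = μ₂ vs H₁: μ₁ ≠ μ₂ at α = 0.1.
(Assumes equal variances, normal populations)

Answer: t = -2.5221, reject H₀

Derivation:
Pooled variance: s²_p = [28×7² + 25×13²]/(53) = 105.6038
s_p = 10.2764
SE = s_p×√(1/n₁ + 1/n₂) = 10.2764×√(1/29 + 1/26) = 2.7755
t = (x̄₁ - x̄₂)/SE = (73 - 80)/2.7755 = -2.5221
df = 53, t-critical = ±1.674
Decision: reject H₀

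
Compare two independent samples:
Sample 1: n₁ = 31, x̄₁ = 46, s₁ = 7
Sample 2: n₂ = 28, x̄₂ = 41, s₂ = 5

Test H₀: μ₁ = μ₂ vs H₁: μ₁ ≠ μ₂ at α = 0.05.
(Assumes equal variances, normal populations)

Pooled variance: s²_p = [30×7² + 27×5²]/(57) = 37.6316
s_p = 6.1345
SE = s_p×√(1/n₁ + 1/n₂) = 6.1345×√(1/31 + 1/28) = 1.5994
t = (x̄₁ - x̄₂)/SE = (46 - 41)/1.5994 = 3.1262
df = 57, t-critical = ±2.002
Decision: reject H₀

Answer: t = 3.1262, reject H₀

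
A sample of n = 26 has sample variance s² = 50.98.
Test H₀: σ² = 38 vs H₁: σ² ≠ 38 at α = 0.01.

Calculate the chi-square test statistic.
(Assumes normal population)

Answer: χ² = 33.5395, fail to reject H₀

Derivation:
df = n - 1 = 25
χ² = (n-1)s²/σ₀² = 25×50.98/38 = 33.5395
Critical values: χ²_{0.995,25} = 10.520, χ²_{0.005,25} = 46.928
Rejection region: χ² < 10.520 or χ² > 46.928
Decision: fail to reject H₀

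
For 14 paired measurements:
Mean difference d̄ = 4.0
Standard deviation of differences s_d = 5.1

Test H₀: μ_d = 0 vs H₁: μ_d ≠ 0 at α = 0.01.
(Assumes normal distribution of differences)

Answer: t = 2.9347, fail to reject H₀

Derivation:
df = n - 1 = 13
SE = s_d/√n = 5.1/√14 = 1.3630
t = d̄/SE = 4.0/1.3630 = 2.9347
Critical value: t_{0.005,13} = ±3.012
p-value ≈ 0.0116
Decision: fail to reject H₀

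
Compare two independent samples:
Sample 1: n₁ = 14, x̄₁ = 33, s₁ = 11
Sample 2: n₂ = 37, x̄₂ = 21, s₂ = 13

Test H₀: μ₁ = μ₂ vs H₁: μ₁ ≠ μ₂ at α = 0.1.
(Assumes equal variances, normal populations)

Answer: t = 3.0594, reject H₀

Derivation:
Pooled variance: s²_p = [13×11² + 36×13²]/(49) = 156.2653
s_p = 12.5006
SE = s_p×√(1/n₁ + 1/n₂) = 12.5006×√(1/14 + 1/37) = 3.9224
t = (x̄₁ - x̄₂)/SE = (33 - 21)/3.9224 = 3.0594
df = 49, t-critical = ±1.677
Decision: reject H₀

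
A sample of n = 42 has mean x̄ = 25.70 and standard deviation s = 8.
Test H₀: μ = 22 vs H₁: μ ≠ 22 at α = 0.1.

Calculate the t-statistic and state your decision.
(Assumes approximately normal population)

df = n - 1 = 41
SE = s/√n = 8/√42 = 1.2344
t = (x̄ - μ₀)/SE = (25.70 - 22)/1.2344 = 2.9974
Critical value: t_{0.05,41} = ±1.683
p-value ≈ 0.0046
Decision: reject H₀

Answer: t = 2.9974, reject H₀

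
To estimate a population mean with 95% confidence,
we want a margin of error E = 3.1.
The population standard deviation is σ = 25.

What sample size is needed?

z_0.025 = 1.960
n = (z×σ/E)² = (1.960×25/3.1)²
n = 249.8439
Round up: n = 250

Answer: n = 250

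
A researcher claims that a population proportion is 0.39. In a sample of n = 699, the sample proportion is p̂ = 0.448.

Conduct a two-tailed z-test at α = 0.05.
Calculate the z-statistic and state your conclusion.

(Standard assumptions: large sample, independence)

Answer: z = 3.1440, reject H₀

Derivation:
H₀: p = 0.39, H₁: p ≠ 0.39
Standard error: SE = √(p₀(1-p₀)/n) = √(0.39×0.61/699) = 0.018448
z-statistic: z = (p̂ - p₀)/SE = (0.448 - 0.39)/0.018448 = 3.1440
Critical value: z_0.025 = ±1.960
p-value = 0.0017
Decision: reject H₀ at α = 0.05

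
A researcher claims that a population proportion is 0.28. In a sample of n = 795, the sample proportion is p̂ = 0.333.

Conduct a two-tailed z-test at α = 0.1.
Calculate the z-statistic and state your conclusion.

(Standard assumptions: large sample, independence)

H₀: p = 0.28, H₁: p ≠ 0.28
Standard error: SE = √(p₀(1-p₀)/n) = √(0.28×0.72/795) = 0.015924
z-statistic: z = (p̂ - p₀)/SE = (0.333 - 0.28)/0.015924 = 3.3283
Critical value: z_0.05 = ±1.645
p-value = 0.0009
Decision: reject H₀ at α = 0.1

Answer: z = 3.3283, reject H₀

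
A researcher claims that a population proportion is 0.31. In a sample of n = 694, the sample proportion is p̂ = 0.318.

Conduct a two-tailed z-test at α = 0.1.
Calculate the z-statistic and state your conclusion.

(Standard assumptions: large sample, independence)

H₀: p = 0.31, H₁: p ≠ 0.31
Standard error: SE = √(p₀(1-p₀)/n) = √(0.31×0.69/694) = 0.017556
z-statistic: z = (p̂ - p₀)/SE = (0.318 - 0.31)/0.017556 = 0.4557
Critical value: z_0.05 = ±1.645
p-value = 0.6486
Decision: fail to reject H₀ at α = 0.1

Answer: z = 0.4557, fail to reject H₀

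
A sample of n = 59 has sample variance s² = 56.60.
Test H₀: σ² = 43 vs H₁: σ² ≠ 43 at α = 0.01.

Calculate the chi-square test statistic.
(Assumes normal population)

Answer: χ² = 76.3442, fail to reject H₀

Derivation:
df = n - 1 = 58
χ² = (n-1)s²/σ₀² = 58×56.60/43 = 76.3442
Critical values: χ²_{0.995,58} = 34.008, χ²_{0.005,58} = 89.477
Rejection region: χ² < 34.008 or χ² > 89.477
Decision: fail to reject H₀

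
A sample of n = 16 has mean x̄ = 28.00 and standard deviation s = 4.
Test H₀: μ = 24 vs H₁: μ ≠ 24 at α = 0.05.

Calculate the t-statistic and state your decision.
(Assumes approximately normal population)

Answer: t = 4.0000, reject H₀

Derivation:
df = n - 1 = 15
SE = s/√n = 4/√16 = 1.0000
t = (x̄ - μ₀)/SE = (28.00 - 24)/1.0000 = 4.0000
Critical value: t_{0.025,15} = ±2.131
p-value ≈ 0.0012
Decision: reject H₀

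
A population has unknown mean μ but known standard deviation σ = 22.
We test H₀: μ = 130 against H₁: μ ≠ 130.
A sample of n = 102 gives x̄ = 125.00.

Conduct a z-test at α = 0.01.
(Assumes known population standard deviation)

Standard error: SE = σ/√n = 22/√102 = 2.1783
z-statistic: z = (x̄ - μ₀)/SE = (125.00 - 130)/2.1783 = -2.2954
Critical value: ±2.576
p-value = 0.0217
Decision: fail to reject H₀

Answer: z = -2.2954, fail to reject H₀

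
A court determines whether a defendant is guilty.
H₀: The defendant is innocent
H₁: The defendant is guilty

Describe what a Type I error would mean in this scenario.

Answer: Convicting an innocent person

Derivation:
Type I error: rejecting H₀ when it is actually true (false positive).
Type II error: failing to reject H₀ when H₁ is actually true (false negative).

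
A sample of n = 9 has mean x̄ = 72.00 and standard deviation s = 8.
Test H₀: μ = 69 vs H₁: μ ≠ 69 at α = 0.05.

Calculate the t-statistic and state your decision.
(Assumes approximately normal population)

Answer: t = 1.1250, fail to reject H₀

Derivation:
df = n - 1 = 8
SE = s/√n = 8/√9 = 2.6667
t = (x̄ - μ₀)/SE = (72.00 - 69)/2.6667 = 1.1250
Critical value: t_{0.025,8} = ±2.306
p-value ≈ 0.2932
Decision: fail to reject H₀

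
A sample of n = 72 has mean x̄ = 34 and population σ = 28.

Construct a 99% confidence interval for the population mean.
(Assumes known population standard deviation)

Answer: (25.4997, 42.5003)

Derivation:
Confidence level: 99%, α = 0.01
z_0.005 = 2.576
SE = σ/√n = 28/√72 = 3.2998
Margin of error = 2.576 × 3.2998 = 8.5003
CI: x̄ ± margin = 34 ± 8.5003
CI: (25.4997, 42.5003)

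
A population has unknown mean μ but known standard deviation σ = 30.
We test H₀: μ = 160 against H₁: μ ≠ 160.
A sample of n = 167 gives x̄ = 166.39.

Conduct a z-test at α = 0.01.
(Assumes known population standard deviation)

Answer: z = 2.7525, reject H₀

Derivation:
Standard error: SE = σ/√n = 30/√167 = 2.3215
z-statistic: z = (x̄ - μ₀)/SE = (166.39 - 160)/2.3215 = 2.7525
Critical value: ±2.576
p-value = 0.0059
Decision: reject H₀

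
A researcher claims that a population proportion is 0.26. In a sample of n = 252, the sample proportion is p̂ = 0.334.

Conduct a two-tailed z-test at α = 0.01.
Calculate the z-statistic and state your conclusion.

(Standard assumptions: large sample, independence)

H₀: p = 0.26, H₁: p ≠ 0.26
Standard error: SE = √(p₀(1-p₀)/n) = √(0.26×0.74/252) = 0.027631
z-statistic: z = (p̂ - p₀)/SE = (0.334 - 0.26)/0.027631 = 2.6782
Critical value: z_0.005 = ±2.576
p-value = 0.0074
Decision: reject H₀ at α = 0.01

Answer: z = 2.6782, reject H₀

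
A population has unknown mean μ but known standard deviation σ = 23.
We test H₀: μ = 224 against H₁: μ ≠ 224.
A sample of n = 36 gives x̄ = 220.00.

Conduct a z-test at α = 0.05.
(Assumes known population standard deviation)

Answer: z = -1.0435, fail to reject H₀

Derivation:
Standard error: SE = σ/√n = 23/√36 = 3.8333
z-statistic: z = (x̄ - μ₀)/SE = (220.00 - 224)/3.8333 = -1.0435
Critical value: ±1.960
p-value = 0.2967
Decision: fail to reject H₀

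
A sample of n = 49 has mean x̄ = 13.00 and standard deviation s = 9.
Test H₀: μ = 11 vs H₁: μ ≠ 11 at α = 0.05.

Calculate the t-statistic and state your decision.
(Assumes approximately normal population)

df = n - 1 = 48
SE = s/√n = 9/√49 = 1.2857
t = (x̄ - μ₀)/SE = (13.00 - 11)/1.2857 = 1.5556
Critical value: t_{0.025,48} = ±2.011
p-value ≈ 0.1264
Decision: fail to reject H₀

Answer: t = 1.5556, fail to reject H₀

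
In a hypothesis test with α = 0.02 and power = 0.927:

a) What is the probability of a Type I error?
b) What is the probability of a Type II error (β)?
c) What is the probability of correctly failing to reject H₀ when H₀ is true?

Answer: a) 0.02, b) 0.073, c) 0.98

Derivation:
a) Type I error probability = α = 0.02
b) Power = P(reject H₀ | H₁ true) = 1 - β = 0.927, so Type II error probability = β = 1 - Power = 0.073
c) P(fail to reject H₀ | H₀ true) = 1 - α = 0.98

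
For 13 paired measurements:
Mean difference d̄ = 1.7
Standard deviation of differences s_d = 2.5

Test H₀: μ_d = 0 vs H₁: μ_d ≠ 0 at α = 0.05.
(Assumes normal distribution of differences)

Answer: t = 2.4517, reject H₀

Derivation:
df = n - 1 = 12
SE = s_d/√n = 2.5/√13 = 0.6934
t = d̄/SE = 1.7/0.6934 = 2.4517
Critical value: t_{0.025,12} = ±2.179
p-value ≈ 0.0305
Decision: reject H₀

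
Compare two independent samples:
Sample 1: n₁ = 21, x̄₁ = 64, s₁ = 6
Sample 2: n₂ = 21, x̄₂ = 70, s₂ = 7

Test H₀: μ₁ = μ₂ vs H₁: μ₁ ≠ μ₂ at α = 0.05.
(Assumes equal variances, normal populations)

Answer: t = -2.9823, reject H₀

Derivation:
Pooled variance: s²_p = [20×6² + 20×7²]/(40) = 42.5000
s_p = 6.5192
SE = s_p×√(1/n₁ + 1/n₂) = 6.5192×√(1/21 + 1/21) = 2.0119
t = (x̄₁ - x̄₂)/SE = (64 - 70)/2.0119 = -2.9823
df = 40, t-critical = ±2.021
Decision: reject H₀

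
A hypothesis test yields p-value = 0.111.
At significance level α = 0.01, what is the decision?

Answer: fail to reject H₀

Derivation:
Compare p-value to α:
0.111 ≥ 0.01
Decision: fail to reject H₀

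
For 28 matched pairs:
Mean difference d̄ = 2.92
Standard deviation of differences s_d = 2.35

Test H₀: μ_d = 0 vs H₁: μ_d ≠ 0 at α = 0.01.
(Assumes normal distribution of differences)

df = n - 1 = 27
SE = s_d/√n = 2.35/√28 = 0.4441
t = d̄/SE = 2.92/0.4441 = 6.5751
Critical value: t_{0.005,27} = ±2.771
p-value < 0.0001
Decision: reject H₀

Answer: t = 6.5751, reject H₀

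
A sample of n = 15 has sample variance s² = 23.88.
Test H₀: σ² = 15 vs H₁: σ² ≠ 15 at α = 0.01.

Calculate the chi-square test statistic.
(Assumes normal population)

Answer: χ² = 22.2880, fail to reject H₀

Derivation:
df = n - 1 = 14
χ² = (n-1)s²/σ₀² = 14×23.88/15 = 22.2880
Critical values: χ²_{0.995,14} = 4.075, χ²_{0.005,14} = 31.319
Rejection region: χ² < 4.075 or χ² > 31.319
Decision: fail to reject H₀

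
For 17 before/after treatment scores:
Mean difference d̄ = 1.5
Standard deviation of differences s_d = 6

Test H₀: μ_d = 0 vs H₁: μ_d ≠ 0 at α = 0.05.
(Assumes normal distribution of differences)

Answer: t = 1.0308, fail to reject H₀

Derivation:
df = n - 1 = 16
SE = s_d/√n = 6/√17 = 1.4552
t = d̄/SE = 1.5/1.4552 = 1.0308
Critical value: t_{0.025,16} = ±2.120
p-value ≈ 0.3180
Decision: fail to reject H₀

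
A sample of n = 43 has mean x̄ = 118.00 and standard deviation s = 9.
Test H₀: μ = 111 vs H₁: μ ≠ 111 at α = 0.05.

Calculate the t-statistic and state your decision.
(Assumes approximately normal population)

df = n - 1 = 42
SE = s/√n = 9/√43 = 1.3725
t = (x̄ - μ₀)/SE = (118.00 - 111)/1.3725 = 5.1002
Critical value: t_{0.025,42} = ±2.018
p-value < 0.0001
Decision: reject H₀

Answer: t = 5.1002, reject H₀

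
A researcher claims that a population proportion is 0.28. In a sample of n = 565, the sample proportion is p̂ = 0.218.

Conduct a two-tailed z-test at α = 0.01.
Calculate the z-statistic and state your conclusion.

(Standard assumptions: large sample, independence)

H₀: p = 0.28, H₁: p ≠ 0.28
Standard error: SE = √(p₀(1-p₀)/n) = √(0.28×0.72/565) = 0.018890
z-statistic: z = (p̂ - p₀)/SE = (0.218 - 0.28)/0.018890 = -3.2822
Critical value: z_0.005 = ±2.576
p-value = 0.0010
Decision: reject H₀ at α = 0.01

Answer: z = -3.2822, reject H₀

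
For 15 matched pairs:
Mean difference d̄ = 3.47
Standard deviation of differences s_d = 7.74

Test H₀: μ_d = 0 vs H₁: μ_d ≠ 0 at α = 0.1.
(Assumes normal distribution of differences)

df = n - 1 = 14
SE = s_d/√n = 7.74/√15 = 1.9985
t = d̄/SE = 3.47/1.9985 = 1.7363
Critical value: t_{0.05,14} = ±1.761
p-value ≈ 0.1045
Decision: fail to reject H₀

Answer: t = 1.7363, fail to reject H₀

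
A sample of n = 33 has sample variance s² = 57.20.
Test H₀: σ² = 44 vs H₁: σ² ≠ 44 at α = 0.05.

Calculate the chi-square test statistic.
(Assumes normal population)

Answer: χ² = 41.6000, fail to reject H₀

Derivation:
df = n - 1 = 32
χ² = (n-1)s²/σ₀² = 32×57.20/44 = 41.6000
Critical values: χ²_{0.975,32} = 18.291, χ²_{0.025,32} = 49.480
Rejection region: χ² < 18.291 or χ² > 49.480
Decision: fail to reject H₀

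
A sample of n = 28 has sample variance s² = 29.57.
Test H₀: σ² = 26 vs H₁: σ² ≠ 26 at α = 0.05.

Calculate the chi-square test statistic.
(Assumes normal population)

df = n - 1 = 27
χ² = (n-1)s²/σ₀² = 27×29.57/26 = 30.7073
Critical values: χ²_{0.975,27} = 14.573, χ²_{0.025,27} = 43.195
Rejection region: χ² < 14.573 or χ² > 43.195
Decision: fail to reject H₀

Answer: χ² = 30.7073, fail to reject H₀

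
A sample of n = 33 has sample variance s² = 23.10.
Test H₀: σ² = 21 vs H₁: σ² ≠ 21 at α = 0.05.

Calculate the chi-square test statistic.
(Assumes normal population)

Answer: χ² = 35.2000, fail to reject H₀

Derivation:
df = n - 1 = 32
χ² = (n-1)s²/σ₀² = 32×23.10/21 = 35.2000
Critical values: χ²_{0.975,32} = 18.291, χ²_{0.025,32} = 49.480
Rejection region: χ² < 18.291 or χ² > 49.480
Decision: fail to reject H₀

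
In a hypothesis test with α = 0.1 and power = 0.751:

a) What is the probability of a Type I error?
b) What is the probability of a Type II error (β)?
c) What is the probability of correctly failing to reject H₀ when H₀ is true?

Answer: a) 0.1, b) 0.249, c) 0.9

Derivation:
a) Type I error probability = α = 0.1
b) Power = P(reject H₀ | H₁ true) = 1 - β = 0.751, so Type II error probability = β = 1 - Power = 0.249
c) P(fail to reject H₀ | H₀ true) = 1 - α = 0.9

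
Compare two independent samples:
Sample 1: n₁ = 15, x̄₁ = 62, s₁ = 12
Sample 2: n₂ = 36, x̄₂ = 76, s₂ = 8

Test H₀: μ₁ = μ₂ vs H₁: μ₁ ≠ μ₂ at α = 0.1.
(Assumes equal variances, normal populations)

Answer: t = -4.8881, reject H₀

Derivation:
Pooled variance: s²_p = [14×12² + 35×8²]/(49) = 86.8571
s_p = 9.3197
SE = s_p×√(1/n₁ + 1/n₂) = 9.3197×√(1/15 + 1/36) = 2.8641
t = (x̄₁ - x̄₂)/SE = (62 - 76)/2.8641 = -4.8881
df = 49, t-critical = ±1.677
Decision: reject H₀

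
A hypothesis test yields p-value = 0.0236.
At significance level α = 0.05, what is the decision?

Answer: reject H₀

Derivation:
Compare p-value to α:
0.0236 < 0.05
Decision: reject H₀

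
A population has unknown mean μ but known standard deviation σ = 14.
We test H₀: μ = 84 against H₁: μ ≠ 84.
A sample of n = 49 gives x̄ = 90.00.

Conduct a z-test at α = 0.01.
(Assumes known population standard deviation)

Standard error: SE = σ/√n = 14/√49 = 2.0000
z-statistic: z = (x̄ - μ₀)/SE = (90.00 - 84)/2.0000 = 3.0000
Critical value: ±2.576
p-value = 0.0027
Decision: reject H₀

Answer: z = 3.0000, reject H₀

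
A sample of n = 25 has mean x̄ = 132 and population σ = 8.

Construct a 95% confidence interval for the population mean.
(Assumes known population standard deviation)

Confidence level: 95%, α = 0.05
z_0.025 = 1.960
SE = σ/√n = 8/√25 = 1.6000
Margin of error = 1.960 × 1.6000 = 3.1360
CI: x̄ ± margin = 132 ± 3.1360
CI: (128.8640, 135.1360)

Answer: (128.8640, 135.1360)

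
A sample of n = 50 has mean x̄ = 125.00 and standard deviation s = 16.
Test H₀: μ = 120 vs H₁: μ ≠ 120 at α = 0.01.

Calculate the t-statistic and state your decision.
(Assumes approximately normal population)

df = n - 1 = 49
SE = s/√n = 16/√50 = 2.2627
t = (x̄ - μ₀)/SE = (125.00 - 120)/2.2627 = 2.2097
Critical value: t_{0.005,49} = ±2.680
p-value ≈ 0.0318
Decision: fail to reject H₀

Answer: t = 2.2097, fail to reject H₀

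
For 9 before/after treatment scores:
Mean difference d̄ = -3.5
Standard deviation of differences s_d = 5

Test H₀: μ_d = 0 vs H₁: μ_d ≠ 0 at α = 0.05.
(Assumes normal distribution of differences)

df = n - 1 = 8
SE = s_d/√n = 5/√9 = 1.6667
t = d̄/SE = -3.5/1.6667 = -2.1000
Critical value: t_{0.025,8} = ±2.306
p-value ≈ 0.0689
Decision: fail to reject H₀

Answer: t = -2.1000, fail to reject H₀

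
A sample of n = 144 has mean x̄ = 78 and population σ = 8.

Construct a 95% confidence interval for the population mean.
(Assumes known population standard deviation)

Answer: (76.6933, 79.3067)

Derivation:
Confidence level: 95%, α = 0.05
z_0.025 = 1.960
SE = σ/√n = 8/√144 = 0.6667
Margin of error = 1.960 × 0.6667 = 1.3067
CI: x̄ ± margin = 78 ± 1.3067
CI: (76.6933, 79.3067)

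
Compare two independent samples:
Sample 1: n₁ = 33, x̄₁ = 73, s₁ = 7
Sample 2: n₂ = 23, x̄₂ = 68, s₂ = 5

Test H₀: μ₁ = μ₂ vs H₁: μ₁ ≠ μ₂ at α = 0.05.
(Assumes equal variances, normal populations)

Pooled variance: s²_p = [32×7² + 22×5²]/(54) = 39.2222
s_p = 6.2628
SE = s_p×√(1/n₁ + 1/n₂) = 6.2628×√(1/33 + 1/23) = 1.7011
t = (x̄₁ - x̄₂)/SE = (73 - 68)/1.7011 = 2.9393
df = 54, t-critical = ±2.005
Decision: reject H₀

Answer: t = 2.9393, reject H₀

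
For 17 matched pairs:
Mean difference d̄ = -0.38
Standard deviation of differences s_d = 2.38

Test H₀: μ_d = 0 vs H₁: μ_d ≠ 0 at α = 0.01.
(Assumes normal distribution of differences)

df = n - 1 = 16
SE = s_d/√n = 2.38/√17 = 0.5772
t = d̄/SE = -0.38/0.5772 = -0.6584
Critical value: t_{0.005,16} = ±2.921
p-value ≈ 0.5196
Decision: fail to reject H₀

Answer: t = -0.6584, fail to reject H₀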